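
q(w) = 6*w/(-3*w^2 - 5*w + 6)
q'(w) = 6*w*(6*w + 5)/(-3*w^2 - 5*w + 6)^2 + 6/(-3*w^2 - 5*w + 6)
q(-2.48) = 290.62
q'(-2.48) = 55964.36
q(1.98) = -0.76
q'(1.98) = 0.43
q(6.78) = -0.25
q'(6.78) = 0.03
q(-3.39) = 1.76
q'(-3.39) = 1.83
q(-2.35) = -11.92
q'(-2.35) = 96.84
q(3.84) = -0.40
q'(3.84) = 0.09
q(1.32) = -1.36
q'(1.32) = 1.98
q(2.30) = -0.65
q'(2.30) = 0.29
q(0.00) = 0.00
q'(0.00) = 1.00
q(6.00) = -0.27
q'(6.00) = 0.04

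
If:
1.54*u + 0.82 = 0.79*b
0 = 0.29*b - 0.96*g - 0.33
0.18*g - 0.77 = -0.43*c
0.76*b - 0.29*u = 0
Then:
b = -0.25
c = 1.97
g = -0.42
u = -0.66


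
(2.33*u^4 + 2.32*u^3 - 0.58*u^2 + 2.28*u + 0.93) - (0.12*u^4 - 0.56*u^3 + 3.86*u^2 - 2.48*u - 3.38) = 2.21*u^4 + 2.88*u^3 - 4.44*u^2 + 4.76*u + 4.31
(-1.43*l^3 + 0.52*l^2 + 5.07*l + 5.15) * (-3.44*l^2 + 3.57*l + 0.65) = 4.9192*l^5 - 6.8939*l^4 - 16.5139*l^3 + 0.721900000000002*l^2 + 21.681*l + 3.3475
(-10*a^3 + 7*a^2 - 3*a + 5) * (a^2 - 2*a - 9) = -10*a^5 + 27*a^4 + 73*a^3 - 52*a^2 + 17*a - 45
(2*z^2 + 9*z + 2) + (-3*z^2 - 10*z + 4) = -z^2 - z + 6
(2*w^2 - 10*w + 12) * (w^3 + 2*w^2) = 2*w^5 - 6*w^4 - 8*w^3 + 24*w^2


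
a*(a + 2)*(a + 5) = a^3 + 7*a^2 + 10*a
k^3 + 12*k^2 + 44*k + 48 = (k + 2)*(k + 4)*(k + 6)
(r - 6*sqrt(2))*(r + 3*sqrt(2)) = r^2 - 3*sqrt(2)*r - 36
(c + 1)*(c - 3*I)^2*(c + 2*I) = c^4 + c^3 - 4*I*c^3 + 3*c^2 - 4*I*c^2 + 3*c - 18*I*c - 18*I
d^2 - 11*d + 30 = (d - 6)*(d - 5)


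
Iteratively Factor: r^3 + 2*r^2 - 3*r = (r - 1)*(r^2 + 3*r) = r*(r - 1)*(r + 3)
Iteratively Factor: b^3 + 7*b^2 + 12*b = (b)*(b^2 + 7*b + 12) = b*(b + 4)*(b + 3)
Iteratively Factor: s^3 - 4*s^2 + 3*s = (s - 1)*(s^2 - 3*s) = (s - 3)*(s - 1)*(s)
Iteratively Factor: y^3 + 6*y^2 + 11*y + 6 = (y + 1)*(y^2 + 5*y + 6) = (y + 1)*(y + 3)*(y + 2)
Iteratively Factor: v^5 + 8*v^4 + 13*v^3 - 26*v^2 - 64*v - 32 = (v + 4)*(v^4 + 4*v^3 - 3*v^2 - 14*v - 8) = (v + 1)*(v + 4)*(v^3 + 3*v^2 - 6*v - 8) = (v + 1)*(v + 4)^2*(v^2 - v - 2) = (v + 1)^2*(v + 4)^2*(v - 2)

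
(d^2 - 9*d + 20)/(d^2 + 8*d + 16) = (d^2 - 9*d + 20)/(d^2 + 8*d + 16)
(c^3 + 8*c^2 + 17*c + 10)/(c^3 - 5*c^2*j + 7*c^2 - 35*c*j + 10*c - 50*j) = (c + 1)/(c - 5*j)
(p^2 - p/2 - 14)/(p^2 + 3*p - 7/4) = 2*(p - 4)/(2*p - 1)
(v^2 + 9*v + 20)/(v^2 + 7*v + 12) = (v + 5)/(v + 3)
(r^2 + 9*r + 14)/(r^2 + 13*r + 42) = (r + 2)/(r + 6)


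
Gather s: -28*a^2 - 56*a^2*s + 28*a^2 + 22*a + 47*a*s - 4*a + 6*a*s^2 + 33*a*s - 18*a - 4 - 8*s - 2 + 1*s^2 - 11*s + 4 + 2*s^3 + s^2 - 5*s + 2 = 2*s^3 + s^2*(6*a + 2) + s*(-56*a^2 + 80*a - 24)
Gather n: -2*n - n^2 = -n^2 - 2*n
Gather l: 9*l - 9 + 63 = 9*l + 54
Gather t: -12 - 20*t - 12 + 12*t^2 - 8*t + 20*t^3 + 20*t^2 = 20*t^3 + 32*t^2 - 28*t - 24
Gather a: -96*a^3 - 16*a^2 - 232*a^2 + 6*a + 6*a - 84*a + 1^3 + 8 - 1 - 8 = -96*a^3 - 248*a^2 - 72*a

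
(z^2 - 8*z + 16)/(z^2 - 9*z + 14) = (z^2 - 8*z + 16)/(z^2 - 9*z + 14)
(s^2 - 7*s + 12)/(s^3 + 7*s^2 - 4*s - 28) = (s^2 - 7*s + 12)/(s^3 + 7*s^2 - 4*s - 28)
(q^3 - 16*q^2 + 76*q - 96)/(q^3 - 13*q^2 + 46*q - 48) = (q - 6)/(q - 3)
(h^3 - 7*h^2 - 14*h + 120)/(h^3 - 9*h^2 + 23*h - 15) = (h^2 - 2*h - 24)/(h^2 - 4*h + 3)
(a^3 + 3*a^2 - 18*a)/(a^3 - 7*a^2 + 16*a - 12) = a*(a + 6)/(a^2 - 4*a + 4)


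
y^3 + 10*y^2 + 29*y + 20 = (y + 1)*(y + 4)*(y + 5)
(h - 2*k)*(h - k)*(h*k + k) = h^3*k - 3*h^2*k^2 + h^2*k + 2*h*k^3 - 3*h*k^2 + 2*k^3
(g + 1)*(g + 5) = g^2 + 6*g + 5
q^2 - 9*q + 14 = (q - 7)*(q - 2)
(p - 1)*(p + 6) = p^2 + 5*p - 6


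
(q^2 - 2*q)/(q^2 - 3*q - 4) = q*(2 - q)/(-q^2 + 3*q + 4)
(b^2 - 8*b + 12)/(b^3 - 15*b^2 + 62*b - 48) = (b - 2)/(b^2 - 9*b + 8)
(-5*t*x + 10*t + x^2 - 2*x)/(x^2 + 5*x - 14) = (-5*t + x)/(x + 7)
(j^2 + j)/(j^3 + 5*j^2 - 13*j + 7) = j*(j + 1)/(j^3 + 5*j^2 - 13*j + 7)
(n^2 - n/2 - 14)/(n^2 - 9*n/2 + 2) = (2*n + 7)/(2*n - 1)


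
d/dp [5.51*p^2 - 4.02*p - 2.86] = 11.02*p - 4.02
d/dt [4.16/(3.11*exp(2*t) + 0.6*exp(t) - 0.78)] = (-25.8752*exp(t) - 2.496)*exp(t)/(3.11*exp(2*t) + 0.6*exp(t) - 0.78)^2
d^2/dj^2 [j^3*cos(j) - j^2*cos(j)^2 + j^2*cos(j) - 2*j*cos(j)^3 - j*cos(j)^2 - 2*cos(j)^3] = -j^3*cos(j) - 6*j^2*sin(j) - j^2*cos(j) + 2*j^2*cos(2*j) - 4*j*sin(j) + 4*j*sin(2*j) + 15*j*cos(j)/2 + 2*j*cos(2*j) + 9*j*cos(3*j)/2 + 3*sin(j) + 2*sin(2*j) + 3*sin(3*j) + 7*cos(j)/2 - cos(2*j) + 9*cos(3*j)/2 - 1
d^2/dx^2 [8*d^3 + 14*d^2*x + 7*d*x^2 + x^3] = 14*d + 6*x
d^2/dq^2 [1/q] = 2/q^3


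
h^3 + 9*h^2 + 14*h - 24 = (h - 1)*(h + 4)*(h + 6)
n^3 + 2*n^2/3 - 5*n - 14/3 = (n - 7/3)*(n + 1)*(n + 2)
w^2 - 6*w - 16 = (w - 8)*(w + 2)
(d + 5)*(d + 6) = d^2 + 11*d + 30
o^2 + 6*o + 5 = (o + 1)*(o + 5)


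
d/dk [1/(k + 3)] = -1/(k + 3)^2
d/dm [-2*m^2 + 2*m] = 2 - 4*m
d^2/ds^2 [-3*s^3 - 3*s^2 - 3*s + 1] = -18*s - 6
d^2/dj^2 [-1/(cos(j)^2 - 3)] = 2*(2*sin(j)^4 - 7*sin(j)^2 + 2)/(cos(j)^2 - 3)^3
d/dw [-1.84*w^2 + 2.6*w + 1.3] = 2.6 - 3.68*w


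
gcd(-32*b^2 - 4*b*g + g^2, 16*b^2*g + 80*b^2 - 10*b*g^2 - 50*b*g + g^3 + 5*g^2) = 8*b - g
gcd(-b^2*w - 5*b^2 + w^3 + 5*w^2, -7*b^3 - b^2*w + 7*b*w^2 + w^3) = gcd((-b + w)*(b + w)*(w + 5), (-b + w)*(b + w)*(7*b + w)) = -b^2 + w^2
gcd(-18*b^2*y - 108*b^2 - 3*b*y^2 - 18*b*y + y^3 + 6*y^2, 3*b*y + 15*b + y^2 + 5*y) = 3*b + y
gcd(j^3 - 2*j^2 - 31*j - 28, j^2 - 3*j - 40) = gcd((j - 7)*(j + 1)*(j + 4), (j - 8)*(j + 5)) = 1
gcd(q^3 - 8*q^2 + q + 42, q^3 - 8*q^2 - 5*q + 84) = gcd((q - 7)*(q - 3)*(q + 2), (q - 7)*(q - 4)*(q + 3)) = q - 7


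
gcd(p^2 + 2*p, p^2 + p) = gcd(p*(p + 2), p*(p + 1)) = p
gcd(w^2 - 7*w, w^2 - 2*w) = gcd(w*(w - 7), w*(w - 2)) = w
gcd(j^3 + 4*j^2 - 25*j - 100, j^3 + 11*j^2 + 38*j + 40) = j^2 + 9*j + 20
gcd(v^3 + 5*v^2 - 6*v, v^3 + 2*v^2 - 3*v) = v^2 - v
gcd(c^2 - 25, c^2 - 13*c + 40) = c - 5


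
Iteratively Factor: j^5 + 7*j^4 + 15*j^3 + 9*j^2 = (j + 3)*(j^4 + 4*j^3 + 3*j^2) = (j + 1)*(j + 3)*(j^3 + 3*j^2) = j*(j + 1)*(j + 3)*(j^2 + 3*j) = j^2*(j + 1)*(j + 3)*(j + 3)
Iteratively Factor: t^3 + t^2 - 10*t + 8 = (t + 4)*(t^2 - 3*t + 2) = (t - 2)*(t + 4)*(t - 1)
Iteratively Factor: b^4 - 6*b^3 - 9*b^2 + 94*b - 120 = (b - 3)*(b^3 - 3*b^2 - 18*b + 40) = (b - 3)*(b - 2)*(b^2 - b - 20) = (b - 3)*(b - 2)*(b + 4)*(b - 5)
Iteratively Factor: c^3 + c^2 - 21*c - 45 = (c + 3)*(c^2 - 2*c - 15) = (c + 3)^2*(c - 5)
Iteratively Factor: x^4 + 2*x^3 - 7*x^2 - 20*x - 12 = (x + 2)*(x^3 - 7*x - 6) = (x - 3)*(x + 2)*(x^2 + 3*x + 2) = (x - 3)*(x + 1)*(x + 2)*(x + 2)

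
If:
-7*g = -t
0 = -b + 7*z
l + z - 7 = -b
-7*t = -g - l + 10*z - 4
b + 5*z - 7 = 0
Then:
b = 49/12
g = 1/96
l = 7/3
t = 7/96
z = 7/12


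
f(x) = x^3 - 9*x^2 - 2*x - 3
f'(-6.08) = 218.34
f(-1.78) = -33.60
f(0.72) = -8.73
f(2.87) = -59.23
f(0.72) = -8.73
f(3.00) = -63.00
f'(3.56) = -28.06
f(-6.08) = -548.29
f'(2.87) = -28.95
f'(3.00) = -29.00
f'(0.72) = -13.40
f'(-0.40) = 5.68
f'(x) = 3*x^2 - 18*x - 2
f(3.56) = -79.06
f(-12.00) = -3003.00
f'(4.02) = -25.88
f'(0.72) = -13.40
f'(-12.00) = 646.00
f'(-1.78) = 39.55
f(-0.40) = -3.70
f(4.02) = -91.52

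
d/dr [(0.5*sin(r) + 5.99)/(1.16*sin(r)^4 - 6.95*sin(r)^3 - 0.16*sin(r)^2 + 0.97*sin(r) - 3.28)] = (-1.74*sin(r)^4 - 20.8436*sin(r)^3 + 124.9715*sin(r)^2 + 1.9168*sin(r) - 7.4503)*cos(r)/(1.3456*sin(r)^8 - 16.124*sin(r)^7 + 47.9313*sin(r)^6 + 4.4744*sin(r)^5 - 21.067*sin(r)^4 + 45.2816*sin(r)^3 + 1.9905*sin(r)^2 - 6.3632*sin(r) + 10.7584)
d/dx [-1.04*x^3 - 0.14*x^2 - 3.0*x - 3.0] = -3.12*x^2 - 0.28*x - 3.0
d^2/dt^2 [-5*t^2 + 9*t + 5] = -10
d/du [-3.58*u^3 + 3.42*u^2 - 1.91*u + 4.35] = -10.74*u^2 + 6.84*u - 1.91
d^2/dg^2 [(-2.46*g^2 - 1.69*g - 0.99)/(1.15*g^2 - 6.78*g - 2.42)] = (3.5527136788005e-15*g^4 - 42.83129*g^3 - 48.93273*g^2 + 18.09456*g - 69.883572)/(1.520875*g^6 - 26.89965*g^5 + 148.98963*g^4 - 198.453312*g^3 - 313.526004*g^2 - 119.119176*g - 14.172488)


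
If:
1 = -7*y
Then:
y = -1/7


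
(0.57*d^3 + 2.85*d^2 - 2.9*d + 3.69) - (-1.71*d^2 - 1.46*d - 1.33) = 0.57*d^3 + 4.56*d^2 - 1.44*d + 5.02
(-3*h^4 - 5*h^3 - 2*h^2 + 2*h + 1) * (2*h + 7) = -6*h^5 - 31*h^4 - 39*h^3 - 10*h^2 + 16*h + 7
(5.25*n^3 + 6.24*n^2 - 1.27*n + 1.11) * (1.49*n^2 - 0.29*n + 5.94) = 7.8225*n^5 + 7.7751*n^4 + 27.4831*n^3 + 39.0878*n^2 - 7.8657*n + 6.5934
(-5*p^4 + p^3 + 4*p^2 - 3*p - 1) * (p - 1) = -5*p^5 + 6*p^4 + 3*p^3 - 7*p^2 + 2*p + 1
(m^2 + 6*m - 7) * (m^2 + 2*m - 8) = m^4 + 8*m^3 - 3*m^2 - 62*m + 56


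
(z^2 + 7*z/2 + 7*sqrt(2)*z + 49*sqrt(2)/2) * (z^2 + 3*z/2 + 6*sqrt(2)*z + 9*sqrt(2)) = z^4 + 5*z^3 + 13*sqrt(2)*z^3 + 357*z^2/4 + 65*sqrt(2)*z^2 + 273*sqrt(2)*z/4 + 420*z + 441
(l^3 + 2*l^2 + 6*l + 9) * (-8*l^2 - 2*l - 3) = -8*l^5 - 18*l^4 - 55*l^3 - 90*l^2 - 36*l - 27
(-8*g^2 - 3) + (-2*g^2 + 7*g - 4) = -10*g^2 + 7*g - 7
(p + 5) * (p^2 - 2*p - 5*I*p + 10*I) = p^3 + 3*p^2 - 5*I*p^2 - 10*p - 15*I*p + 50*I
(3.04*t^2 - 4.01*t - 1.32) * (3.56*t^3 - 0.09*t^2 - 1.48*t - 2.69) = 10.8224*t^5 - 14.5492*t^4 - 8.8375*t^3 - 2.124*t^2 + 12.7405*t + 3.5508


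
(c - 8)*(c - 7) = c^2 - 15*c + 56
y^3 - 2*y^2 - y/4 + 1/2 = (y - 2)*(y - 1/2)*(y + 1/2)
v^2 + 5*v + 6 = (v + 2)*(v + 3)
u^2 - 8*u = u*(u - 8)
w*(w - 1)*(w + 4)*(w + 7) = w^4 + 10*w^3 + 17*w^2 - 28*w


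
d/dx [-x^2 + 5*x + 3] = 5 - 2*x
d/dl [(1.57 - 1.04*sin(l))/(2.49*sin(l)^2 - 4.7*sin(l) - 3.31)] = (2.5896*sin(l)^2 - 7.8186*sin(l) + 10.8214)*cos(l)/(6.2001*sin(l)^4 - 23.406*sin(l)^3 + 5.6062*sin(l)^2 + 31.114*sin(l) + 10.9561)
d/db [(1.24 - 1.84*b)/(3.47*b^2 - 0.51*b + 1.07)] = (6.3848*b^2 - 8.6056*b - 1.3364)/(12.0409*b^4 - 3.5394*b^3 + 7.6859*b^2 - 1.0914*b + 1.1449)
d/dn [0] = 0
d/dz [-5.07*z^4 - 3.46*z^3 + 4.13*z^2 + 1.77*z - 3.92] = -20.28*z^3 - 10.38*z^2 + 8.26*z + 1.77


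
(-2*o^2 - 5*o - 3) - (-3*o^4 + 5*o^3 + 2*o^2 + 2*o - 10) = 3*o^4 - 5*o^3 - 4*o^2 - 7*o + 7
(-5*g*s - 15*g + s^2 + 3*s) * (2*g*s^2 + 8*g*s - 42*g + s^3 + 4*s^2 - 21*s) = -10*g^2*s^3 - 70*g^2*s^2 + 90*g^2*s + 630*g^2 - 3*g*s^4 - 21*g*s^3 + 27*g*s^2 + 189*g*s + s^5 + 7*s^4 - 9*s^3 - 63*s^2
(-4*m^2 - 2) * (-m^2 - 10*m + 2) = 4*m^4 + 40*m^3 - 6*m^2 + 20*m - 4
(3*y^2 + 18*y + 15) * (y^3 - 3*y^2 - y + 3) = 3*y^5 + 9*y^4 - 42*y^3 - 54*y^2 + 39*y + 45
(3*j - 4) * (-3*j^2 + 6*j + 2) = -9*j^3 + 30*j^2 - 18*j - 8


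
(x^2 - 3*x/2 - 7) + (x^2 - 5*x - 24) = 2*x^2 - 13*x/2 - 31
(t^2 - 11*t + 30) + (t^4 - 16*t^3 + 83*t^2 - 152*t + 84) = t^4 - 16*t^3 + 84*t^2 - 163*t + 114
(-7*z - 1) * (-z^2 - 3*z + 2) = 7*z^3 + 22*z^2 - 11*z - 2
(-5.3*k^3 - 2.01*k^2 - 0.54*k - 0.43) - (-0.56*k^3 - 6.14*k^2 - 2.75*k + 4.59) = -4.74*k^3 + 4.13*k^2 + 2.21*k - 5.02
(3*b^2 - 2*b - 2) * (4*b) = 12*b^3 - 8*b^2 - 8*b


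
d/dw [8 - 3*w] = -3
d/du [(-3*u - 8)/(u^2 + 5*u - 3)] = (3*u^2 + 16*u + 49)/(u^4 + 10*u^3 + 19*u^2 - 30*u + 9)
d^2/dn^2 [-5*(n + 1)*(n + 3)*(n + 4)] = -30*n - 80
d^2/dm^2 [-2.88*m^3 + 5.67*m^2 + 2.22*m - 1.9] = 11.34 - 17.28*m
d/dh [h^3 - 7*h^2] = h*(3*h - 14)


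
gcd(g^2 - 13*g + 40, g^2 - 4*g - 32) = g - 8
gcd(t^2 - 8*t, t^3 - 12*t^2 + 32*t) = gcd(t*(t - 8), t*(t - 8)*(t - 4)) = t^2 - 8*t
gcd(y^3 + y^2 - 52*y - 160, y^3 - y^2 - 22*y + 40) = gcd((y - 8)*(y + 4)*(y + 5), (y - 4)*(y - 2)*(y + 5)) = y + 5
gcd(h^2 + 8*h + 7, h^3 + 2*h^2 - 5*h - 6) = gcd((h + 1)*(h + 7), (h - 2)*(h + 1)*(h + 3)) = h + 1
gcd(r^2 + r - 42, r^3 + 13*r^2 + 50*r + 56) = r + 7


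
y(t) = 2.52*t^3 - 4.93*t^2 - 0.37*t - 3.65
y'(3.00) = 38.09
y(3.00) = 18.91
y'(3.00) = 38.09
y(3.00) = 18.91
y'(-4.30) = 181.81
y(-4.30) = -293.57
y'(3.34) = 51.03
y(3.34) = 34.01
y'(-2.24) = 59.65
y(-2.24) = -55.88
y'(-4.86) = 226.11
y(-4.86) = -407.57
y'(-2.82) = 87.56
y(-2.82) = -98.32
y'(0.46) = -3.31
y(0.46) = -4.62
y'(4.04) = 83.19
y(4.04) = 80.56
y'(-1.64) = 36.13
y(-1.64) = -27.42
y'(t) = 7.56*t^2 - 9.86*t - 0.37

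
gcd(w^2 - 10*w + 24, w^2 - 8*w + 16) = w - 4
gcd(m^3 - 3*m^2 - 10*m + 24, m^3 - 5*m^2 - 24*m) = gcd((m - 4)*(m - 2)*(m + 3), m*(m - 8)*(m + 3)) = m + 3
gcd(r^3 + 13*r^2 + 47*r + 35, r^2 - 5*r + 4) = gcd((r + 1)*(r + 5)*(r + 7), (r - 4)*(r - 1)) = 1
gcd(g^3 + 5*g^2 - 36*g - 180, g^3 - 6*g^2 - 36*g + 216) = g^2 - 36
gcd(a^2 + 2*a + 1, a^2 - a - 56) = 1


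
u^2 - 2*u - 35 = (u - 7)*(u + 5)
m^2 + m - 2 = (m - 1)*(m + 2)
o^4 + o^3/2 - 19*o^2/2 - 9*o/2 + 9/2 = (o - 3)*(o - 1/2)*(o + 1)*(o + 3)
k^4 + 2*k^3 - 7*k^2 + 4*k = k*(k - 1)^2*(k + 4)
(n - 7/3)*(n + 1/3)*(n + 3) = n^3 + n^2 - 61*n/9 - 7/3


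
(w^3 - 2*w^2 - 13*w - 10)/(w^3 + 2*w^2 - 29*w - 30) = (w + 2)/(w + 6)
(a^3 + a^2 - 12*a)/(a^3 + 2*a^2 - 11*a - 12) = a/(a + 1)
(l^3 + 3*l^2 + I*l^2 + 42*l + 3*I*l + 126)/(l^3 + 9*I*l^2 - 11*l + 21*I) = (l^2 + l*(3 - 6*I) - 18*I)/(l^2 + 2*I*l + 3)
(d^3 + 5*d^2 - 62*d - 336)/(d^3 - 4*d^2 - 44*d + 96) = (d + 7)/(d - 2)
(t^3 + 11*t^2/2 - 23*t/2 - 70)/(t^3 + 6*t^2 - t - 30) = (t^2 + t/2 - 14)/(t^2 + t - 6)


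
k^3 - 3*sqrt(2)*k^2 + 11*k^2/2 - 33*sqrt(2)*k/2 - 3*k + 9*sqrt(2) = (k - 1/2)*(k + 6)*(k - 3*sqrt(2))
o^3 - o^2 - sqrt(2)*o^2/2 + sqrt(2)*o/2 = o*(o - 1)*(o - sqrt(2)/2)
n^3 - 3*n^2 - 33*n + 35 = (n - 7)*(n - 1)*(n + 5)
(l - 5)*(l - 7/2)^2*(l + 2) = l^4 - 10*l^3 + 93*l^2/4 + 133*l/4 - 245/2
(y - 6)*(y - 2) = y^2 - 8*y + 12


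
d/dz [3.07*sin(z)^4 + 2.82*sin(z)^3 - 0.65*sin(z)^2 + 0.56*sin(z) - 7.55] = (12.28*sin(z)^3 + 8.46*sin(z)^2 - 1.3*sin(z) + 0.56)*cos(z)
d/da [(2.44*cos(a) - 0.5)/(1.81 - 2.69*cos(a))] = -3.0714*sin(a)/(2.69*cos(a) - 1.81)^2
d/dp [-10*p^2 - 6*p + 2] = -20*p - 6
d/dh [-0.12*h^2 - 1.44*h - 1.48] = -0.24*h - 1.44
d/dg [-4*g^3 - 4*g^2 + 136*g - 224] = -12*g^2 - 8*g + 136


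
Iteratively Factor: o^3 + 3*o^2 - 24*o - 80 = (o + 4)*(o^2 - o - 20) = (o - 5)*(o + 4)*(o + 4)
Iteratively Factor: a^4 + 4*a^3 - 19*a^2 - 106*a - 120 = (a + 4)*(a^3 - 19*a - 30) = (a - 5)*(a + 4)*(a^2 + 5*a + 6) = (a - 5)*(a + 3)*(a + 4)*(a + 2)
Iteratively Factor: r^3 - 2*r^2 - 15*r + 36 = (r - 3)*(r^2 + r - 12) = (r - 3)^2*(r + 4)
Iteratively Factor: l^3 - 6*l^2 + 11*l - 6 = (l - 1)*(l^2 - 5*l + 6) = (l - 2)*(l - 1)*(l - 3)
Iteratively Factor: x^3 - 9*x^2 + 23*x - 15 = (x - 5)*(x^2 - 4*x + 3) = (x - 5)*(x - 1)*(x - 3)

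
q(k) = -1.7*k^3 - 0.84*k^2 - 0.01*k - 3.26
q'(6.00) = -193.69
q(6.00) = -400.76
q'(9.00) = -428.23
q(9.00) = -1310.69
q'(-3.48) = -55.93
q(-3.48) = 58.25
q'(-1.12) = -4.53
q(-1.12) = -1.91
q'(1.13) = -8.42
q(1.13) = -6.80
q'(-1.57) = -9.94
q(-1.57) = 1.26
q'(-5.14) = -126.11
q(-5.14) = 205.45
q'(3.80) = -80.04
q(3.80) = -108.71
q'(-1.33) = -6.80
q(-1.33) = -0.73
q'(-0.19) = 0.13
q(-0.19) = -3.28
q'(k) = -5.1*k^2 - 1.68*k - 0.01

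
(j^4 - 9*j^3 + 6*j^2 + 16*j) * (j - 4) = j^5 - 13*j^4 + 42*j^3 - 8*j^2 - 64*j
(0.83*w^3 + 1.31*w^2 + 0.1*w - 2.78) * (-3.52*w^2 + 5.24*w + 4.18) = -2.9216*w^5 - 0.262*w^4 + 9.9818*w^3 + 15.7854*w^2 - 14.1492*w - 11.6204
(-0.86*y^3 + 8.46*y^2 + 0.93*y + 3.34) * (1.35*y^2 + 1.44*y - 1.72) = -1.161*y^5 + 10.1826*y^4 + 14.9171*y^3 - 8.703*y^2 + 3.21*y - 5.7448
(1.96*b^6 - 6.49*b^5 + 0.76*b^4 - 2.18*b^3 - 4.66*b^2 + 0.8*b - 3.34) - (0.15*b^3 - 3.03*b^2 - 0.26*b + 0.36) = 1.96*b^6 - 6.49*b^5 + 0.76*b^4 - 2.33*b^3 - 1.63*b^2 + 1.06*b - 3.7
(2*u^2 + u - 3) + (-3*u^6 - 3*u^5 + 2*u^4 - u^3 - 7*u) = -3*u^6 - 3*u^5 + 2*u^4 - u^3 + 2*u^2 - 6*u - 3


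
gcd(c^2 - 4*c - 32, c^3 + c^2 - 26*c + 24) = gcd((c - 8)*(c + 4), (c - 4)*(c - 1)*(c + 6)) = 1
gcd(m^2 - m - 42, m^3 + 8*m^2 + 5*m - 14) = 1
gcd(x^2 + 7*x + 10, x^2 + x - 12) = 1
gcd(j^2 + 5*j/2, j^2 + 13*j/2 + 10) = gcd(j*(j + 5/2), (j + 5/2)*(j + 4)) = j + 5/2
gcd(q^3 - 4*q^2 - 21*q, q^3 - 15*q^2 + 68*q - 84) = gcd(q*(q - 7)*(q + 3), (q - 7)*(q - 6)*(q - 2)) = q - 7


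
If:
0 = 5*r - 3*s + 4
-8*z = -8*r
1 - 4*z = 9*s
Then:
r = -11/19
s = 7/19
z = -11/19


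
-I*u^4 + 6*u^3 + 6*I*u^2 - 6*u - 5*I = (u - 1)*(u + I)*(u + 5*I)*(-I*u - I)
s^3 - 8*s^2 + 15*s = s*(s - 5)*(s - 3)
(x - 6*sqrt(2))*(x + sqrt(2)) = x^2 - 5*sqrt(2)*x - 12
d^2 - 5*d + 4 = (d - 4)*(d - 1)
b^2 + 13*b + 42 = (b + 6)*(b + 7)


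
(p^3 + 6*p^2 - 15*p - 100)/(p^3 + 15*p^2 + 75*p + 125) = (p - 4)/(p + 5)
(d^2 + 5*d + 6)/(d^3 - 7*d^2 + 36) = (d + 3)/(d^2 - 9*d + 18)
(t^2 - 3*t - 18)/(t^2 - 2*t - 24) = (t + 3)/(t + 4)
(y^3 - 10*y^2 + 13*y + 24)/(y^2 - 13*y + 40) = (y^2 - 2*y - 3)/(y - 5)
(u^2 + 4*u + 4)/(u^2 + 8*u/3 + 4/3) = 3*(u + 2)/(3*u + 2)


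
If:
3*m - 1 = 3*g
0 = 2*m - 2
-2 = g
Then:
No Solution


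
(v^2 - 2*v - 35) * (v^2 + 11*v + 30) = v^4 + 9*v^3 - 27*v^2 - 445*v - 1050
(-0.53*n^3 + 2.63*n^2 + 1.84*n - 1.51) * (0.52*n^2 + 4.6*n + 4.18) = -0.2756*n^5 - 1.0704*n^4 + 10.8394*n^3 + 18.6722*n^2 + 0.7452*n - 6.3118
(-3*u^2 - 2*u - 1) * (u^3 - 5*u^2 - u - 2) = -3*u^5 + 13*u^4 + 12*u^3 + 13*u^2 + 5*u + 2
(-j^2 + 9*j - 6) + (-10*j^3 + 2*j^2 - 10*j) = -10*j^3 + j^2 - j - 6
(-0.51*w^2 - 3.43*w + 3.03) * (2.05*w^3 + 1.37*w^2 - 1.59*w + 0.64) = -1.0455*w^5 - 7.7302*w^4 + 2.3233*w^3 + 9.2784*w^2 - 7.0129*w + 1.9392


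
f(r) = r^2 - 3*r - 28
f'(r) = 2*r - 3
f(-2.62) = -13.28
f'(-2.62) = -8.24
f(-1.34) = -22.18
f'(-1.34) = -5.68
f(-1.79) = -19.43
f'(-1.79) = -6.58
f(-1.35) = -22.13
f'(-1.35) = -5.70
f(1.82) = -30.15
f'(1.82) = 0.64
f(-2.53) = -14.01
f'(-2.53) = -8.06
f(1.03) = -30.03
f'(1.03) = -0.94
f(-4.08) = 0.89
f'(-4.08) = -11.16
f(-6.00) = 26.00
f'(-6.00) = -15.00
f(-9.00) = 80.00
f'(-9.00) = -21.00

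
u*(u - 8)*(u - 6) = u^3 - 14*u^2 + 48*u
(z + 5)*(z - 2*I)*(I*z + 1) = I*z^3 + 3*z^2 + 5*I*z^2 + 15*z - 2*I*z - 10*I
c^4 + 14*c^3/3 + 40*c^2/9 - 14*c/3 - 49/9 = (c - 1)*(c + 1)*(c + 7/3)^2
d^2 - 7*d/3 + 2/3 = (d - 2)*(d - 1/3)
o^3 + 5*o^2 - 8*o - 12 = (o - 2)*(o + 1)*(o + 6)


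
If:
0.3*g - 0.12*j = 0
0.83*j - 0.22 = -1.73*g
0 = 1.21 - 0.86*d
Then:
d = 1.41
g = 0.06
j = 0.14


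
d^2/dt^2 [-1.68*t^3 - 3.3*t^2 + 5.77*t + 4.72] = -10.08*t - 6.6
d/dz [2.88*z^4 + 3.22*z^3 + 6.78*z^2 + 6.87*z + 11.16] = 11.52*z^3 + 9.66*z^2 + 13.56*z + 6.87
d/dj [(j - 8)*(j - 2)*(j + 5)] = 3*j^2 - 10*j - 34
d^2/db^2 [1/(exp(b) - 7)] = (exp(b) + 7)*exp(b)/(exp(b) - 7)^3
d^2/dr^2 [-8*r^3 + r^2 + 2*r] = 2 - 48*r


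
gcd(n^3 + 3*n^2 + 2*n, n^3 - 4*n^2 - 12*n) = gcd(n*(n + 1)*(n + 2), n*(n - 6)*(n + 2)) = n^2 + 2*n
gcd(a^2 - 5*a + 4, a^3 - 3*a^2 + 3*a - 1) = a - 1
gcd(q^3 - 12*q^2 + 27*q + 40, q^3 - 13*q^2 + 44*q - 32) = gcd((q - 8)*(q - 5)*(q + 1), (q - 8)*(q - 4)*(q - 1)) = q - 8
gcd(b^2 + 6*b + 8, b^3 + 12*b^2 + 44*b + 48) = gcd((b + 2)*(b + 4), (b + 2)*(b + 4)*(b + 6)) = b^2 + 6*b + 8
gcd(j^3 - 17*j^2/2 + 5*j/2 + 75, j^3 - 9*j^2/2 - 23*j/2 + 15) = j^2 - 7*j/2 - 15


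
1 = 1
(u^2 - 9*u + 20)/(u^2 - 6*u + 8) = (u - 5)/(u - 2)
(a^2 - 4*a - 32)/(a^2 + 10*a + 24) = (a - 8)/(a + 6)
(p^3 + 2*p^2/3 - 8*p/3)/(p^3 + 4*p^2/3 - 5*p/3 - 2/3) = p*(3*p - 4)/(3*p^2 - 2*p - 1)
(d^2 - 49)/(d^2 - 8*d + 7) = (d + 7)/(d - 1)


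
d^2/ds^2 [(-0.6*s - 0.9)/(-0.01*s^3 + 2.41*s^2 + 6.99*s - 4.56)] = (0.00036*s^5 - 0.08568*s^4 + 6.70656*s^3 + 30.65796*s^2 + 130.28418*s + 145.97874)/(1.0e-6*s^9 - 0.000723*s^8 + 0.172146*s^7 - 12.985399*s^6 - 120.98943*s^5 - 275.716179*s^4 + 119.995533*s^3 + 518.06844*s^2 - 436.041792*s + 94.818816)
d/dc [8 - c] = -1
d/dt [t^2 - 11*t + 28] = 2*t - 11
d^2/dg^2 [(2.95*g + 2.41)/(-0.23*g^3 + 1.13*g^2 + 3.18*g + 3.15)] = (-0.93633*g^5 + 3.070362*g^4 - 1.827226*g^3 - 33.53523*g^2 + 0.566316*g + 27.515322)/(0.012167*g^9 - 0.179331*g^8 + 0.376395*g^7 + 3.01609*g^6 - 0.291959999999998*g^5 - 32.524281*g^4 - 93.226167*g^3 - 129.199455*g^2 - 94.66065*g - 31.255875)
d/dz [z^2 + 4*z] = 2*z + 4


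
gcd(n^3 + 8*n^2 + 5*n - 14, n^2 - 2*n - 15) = 1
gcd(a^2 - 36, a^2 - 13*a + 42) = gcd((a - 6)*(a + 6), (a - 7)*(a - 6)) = a - 6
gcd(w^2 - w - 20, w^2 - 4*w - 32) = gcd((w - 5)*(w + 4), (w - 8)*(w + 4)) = w + 4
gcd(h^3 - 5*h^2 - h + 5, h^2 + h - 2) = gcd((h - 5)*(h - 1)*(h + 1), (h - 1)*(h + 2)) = h - 1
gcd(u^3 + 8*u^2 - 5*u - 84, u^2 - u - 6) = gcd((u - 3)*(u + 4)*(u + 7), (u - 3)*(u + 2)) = u - 3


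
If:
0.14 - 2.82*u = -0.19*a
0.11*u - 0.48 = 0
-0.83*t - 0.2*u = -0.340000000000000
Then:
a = 64.03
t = -0.64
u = 4.36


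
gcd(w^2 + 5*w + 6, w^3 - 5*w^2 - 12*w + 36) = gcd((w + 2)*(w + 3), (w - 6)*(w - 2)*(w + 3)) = w + 3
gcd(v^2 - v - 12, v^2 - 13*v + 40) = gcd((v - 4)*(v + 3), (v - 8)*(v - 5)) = 1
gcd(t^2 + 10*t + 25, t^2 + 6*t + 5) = t + 5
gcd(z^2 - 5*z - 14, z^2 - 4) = z + 2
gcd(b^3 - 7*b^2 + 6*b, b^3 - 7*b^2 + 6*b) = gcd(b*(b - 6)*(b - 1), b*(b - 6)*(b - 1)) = b^3 - 7*b^2 + 6*b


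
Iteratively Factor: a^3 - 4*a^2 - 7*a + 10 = (a + 2)*(a^2 - 6*a + 5) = (a - 1)*(a + 2)*(a - 5)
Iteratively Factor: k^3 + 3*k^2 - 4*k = (k + 4)*(k^2 - k) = (k - 1)*(k + 4)*(k)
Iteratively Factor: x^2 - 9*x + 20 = (x - 5)*(x - 4)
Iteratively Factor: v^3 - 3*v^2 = (v)*(v^2 - 3*v) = v^2*(v - 3)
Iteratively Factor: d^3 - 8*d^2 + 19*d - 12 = (d - 1)*(d^2 - 7*d + 12) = (d - 3)*(d - 1)*(d - 4)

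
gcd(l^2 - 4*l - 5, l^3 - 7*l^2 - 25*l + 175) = l - 5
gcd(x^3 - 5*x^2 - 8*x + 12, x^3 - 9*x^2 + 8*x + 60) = x^2 - 4*x - 12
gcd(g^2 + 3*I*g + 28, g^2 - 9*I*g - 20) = g - 4*I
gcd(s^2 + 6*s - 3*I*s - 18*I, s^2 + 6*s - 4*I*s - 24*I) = s + 6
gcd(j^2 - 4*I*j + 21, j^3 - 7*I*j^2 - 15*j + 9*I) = 1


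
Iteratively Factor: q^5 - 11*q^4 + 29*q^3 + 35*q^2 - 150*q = (q - 3)*(q^4 - 8*q^3 + 5*q^2 + 50*q) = (q - 3)*(q + 2)*(q^3 - 10*q^2 + 25*q) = (q - 5)*(q - 3)*(q + 2)*(q^2 - 5*q) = q*(q - 5)*(q - 3)*(q + 2)*(q - 5)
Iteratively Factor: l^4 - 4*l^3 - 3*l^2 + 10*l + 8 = (l - 4)*(l^3 - 3*l - 2) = (l - 4)*(l + 1)*(l^2 - l - 2) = (l - 4)*(l + 1)^2*(l - 2)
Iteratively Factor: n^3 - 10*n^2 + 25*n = (n - 5)*(n^2 - 5*n) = (n - 5)^2*(n)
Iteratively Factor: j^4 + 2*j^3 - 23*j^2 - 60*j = (j - 5)*(j^3 + 7*j^2 + 12*j) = (j - 5)*(j + 3)*(j^2 + 4*j) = j*(j - 5)*(j + 3)*(j + 4)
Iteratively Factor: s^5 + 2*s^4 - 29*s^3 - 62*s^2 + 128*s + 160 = (s - 5)*(s^4 + 7*s^3 + 6*s^2 - 32*s - 32) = (s - 5)*(s - 2)*(s^3 + 9*s^2 + 24*s + 16) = (s - 5)*(s - 2)*(s + 4)*(s^2 + 5*s + 4) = (s - 5)*(s - 2)*(s + 4)^2*(s + 1)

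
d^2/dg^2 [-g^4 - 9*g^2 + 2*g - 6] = -12*g^2 - 18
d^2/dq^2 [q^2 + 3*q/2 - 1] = 2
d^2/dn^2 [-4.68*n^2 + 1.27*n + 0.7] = -9.36000000000000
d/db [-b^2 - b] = -2*b - 1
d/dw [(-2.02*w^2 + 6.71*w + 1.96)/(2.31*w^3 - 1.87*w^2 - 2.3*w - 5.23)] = (4.6662*w^4 - 31.0002*w^3 + 3.6109*w^2 + 28.4596*w - 30.5853)/(5.3361*w^6 - 8.6394*w^5 - 7.1291*w^4 - 15.5606*w^3 + 24.8502*w^2 + 24.058*w + 27.3529)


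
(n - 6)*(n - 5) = n^2 - 11*n + 30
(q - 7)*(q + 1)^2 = q^3 - 5*q^2 - 13*q - 7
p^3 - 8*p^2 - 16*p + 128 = (p - 8)*(p - 4)*(p + 4)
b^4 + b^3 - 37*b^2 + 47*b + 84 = (b - 4)*(b - 3)*(b + 1)*(b + 7)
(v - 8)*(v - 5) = v^2 - 13*v + 40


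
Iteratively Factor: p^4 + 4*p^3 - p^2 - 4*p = (p)*(p^3 + 4*p^2 - p - 4) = p*(p - 1)*(p^2 + 5*p + 4) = p*(p - 1)*(p + 4)*(p + 1)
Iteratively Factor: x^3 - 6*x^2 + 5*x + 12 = (x - 3)*(x^2 - 3*x - 4) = (x - 3)*(x + 1)*(x - 4)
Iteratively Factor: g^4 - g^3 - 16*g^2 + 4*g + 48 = (g - 4)*(g^3 + 3*g^2 - 4*g - 12) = (g - 4)*(g - 2)*(g^2 + 5*g + 6) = (g - 4)*(g - 2)*(g + 3)*(g + 2)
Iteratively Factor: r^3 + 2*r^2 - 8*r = (r + 4)*(r^2 - 2*r) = r*(r + 4)*(r - 2)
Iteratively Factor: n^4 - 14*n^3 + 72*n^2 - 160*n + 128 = (n - 4)*(n^3 - 10*n^2 + 32*n - 32) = (n - 4)*(n - 2)*(n^2 - 8*n + 16) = (n - 4)^2*(n - 2)*(n - 4)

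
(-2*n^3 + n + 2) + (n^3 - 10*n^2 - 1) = -n^3 - 10*n^2 + n + 1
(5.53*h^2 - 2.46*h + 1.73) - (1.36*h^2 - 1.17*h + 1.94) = 4.17*h^2 - 1.29*h - 0.21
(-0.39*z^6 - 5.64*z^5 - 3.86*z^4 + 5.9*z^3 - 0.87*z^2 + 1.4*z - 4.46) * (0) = 0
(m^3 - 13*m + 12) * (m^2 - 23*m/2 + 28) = m^5 - 23*m^4/2 + 15*m^3 + 323*m^2/2 - 502*m + 336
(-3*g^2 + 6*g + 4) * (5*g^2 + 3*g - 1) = -15*g^4 + 21*g^3 + 41*g^2 + 6*g - 4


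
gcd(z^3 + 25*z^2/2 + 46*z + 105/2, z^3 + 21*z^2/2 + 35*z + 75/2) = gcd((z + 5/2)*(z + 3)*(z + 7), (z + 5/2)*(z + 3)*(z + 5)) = z^2 + 11*z/2 + 15/2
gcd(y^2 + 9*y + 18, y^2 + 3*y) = y + 3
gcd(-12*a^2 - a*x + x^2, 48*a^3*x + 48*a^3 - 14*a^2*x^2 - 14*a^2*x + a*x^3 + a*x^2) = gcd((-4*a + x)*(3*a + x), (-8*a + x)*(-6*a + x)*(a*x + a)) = 1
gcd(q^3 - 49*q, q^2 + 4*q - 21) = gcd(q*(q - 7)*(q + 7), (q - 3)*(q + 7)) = q + 7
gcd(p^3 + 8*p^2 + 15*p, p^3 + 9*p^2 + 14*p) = p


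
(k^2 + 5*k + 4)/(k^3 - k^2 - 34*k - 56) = (k + 1)/(k^2 - 5*k - 14)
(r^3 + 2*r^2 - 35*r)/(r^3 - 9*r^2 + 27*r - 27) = r*(r^2 + 2*r - 35)/(r^3 - 9*r^2 + 27*r - 27)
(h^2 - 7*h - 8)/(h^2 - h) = (h^2 - 7*h - 8)/(h*(h - 1))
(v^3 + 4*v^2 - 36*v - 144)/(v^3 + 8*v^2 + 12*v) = (v^2 - 2*v - 24)/(v*(v + 2))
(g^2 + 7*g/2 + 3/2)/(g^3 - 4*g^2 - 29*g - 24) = (g + 1/2)/(g^2 - 7*g - 8)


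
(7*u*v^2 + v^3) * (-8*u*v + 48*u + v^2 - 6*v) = -56*u^2*v^3 + 336*u^2*v^2 - u*v^4 + 6*u*v^3 + v^5 - 6*v^4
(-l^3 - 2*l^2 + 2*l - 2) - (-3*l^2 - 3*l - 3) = -l^3 + l^2 + 5*l + 1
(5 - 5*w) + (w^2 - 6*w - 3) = w^2 - 11*w + 2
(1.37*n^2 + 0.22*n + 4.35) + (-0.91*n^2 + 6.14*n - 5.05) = 0.46*n^2 + 6.36*n - 0.7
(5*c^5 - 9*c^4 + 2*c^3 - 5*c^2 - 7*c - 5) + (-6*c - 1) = 5*c^5 - 9*c^4 + 2*c^3 - 5*c^2 - 13*c - 6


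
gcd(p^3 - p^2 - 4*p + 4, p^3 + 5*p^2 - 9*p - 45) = 1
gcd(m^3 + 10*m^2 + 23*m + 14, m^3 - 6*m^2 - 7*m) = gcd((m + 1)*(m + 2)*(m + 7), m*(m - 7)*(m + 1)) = m + 1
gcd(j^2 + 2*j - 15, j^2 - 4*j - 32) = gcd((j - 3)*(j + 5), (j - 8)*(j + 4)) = 1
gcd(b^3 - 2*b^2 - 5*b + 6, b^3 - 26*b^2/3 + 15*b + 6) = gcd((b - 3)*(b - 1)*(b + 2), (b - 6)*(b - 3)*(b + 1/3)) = b - 3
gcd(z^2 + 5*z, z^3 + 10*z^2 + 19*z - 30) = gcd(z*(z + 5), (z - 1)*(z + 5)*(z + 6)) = z + 5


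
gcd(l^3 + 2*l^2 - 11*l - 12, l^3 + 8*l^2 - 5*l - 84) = l^2 + l - 12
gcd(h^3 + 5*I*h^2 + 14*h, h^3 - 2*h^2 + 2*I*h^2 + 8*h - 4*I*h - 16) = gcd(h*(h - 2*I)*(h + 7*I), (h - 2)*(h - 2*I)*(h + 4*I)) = h - 2*I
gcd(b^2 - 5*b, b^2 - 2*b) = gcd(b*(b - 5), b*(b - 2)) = b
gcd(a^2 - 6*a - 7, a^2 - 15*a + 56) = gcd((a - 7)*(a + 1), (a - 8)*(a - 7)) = a - 7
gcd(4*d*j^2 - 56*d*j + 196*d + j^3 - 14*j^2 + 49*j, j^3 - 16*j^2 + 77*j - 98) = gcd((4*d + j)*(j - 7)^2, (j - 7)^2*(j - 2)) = j^2 - 14*j + 49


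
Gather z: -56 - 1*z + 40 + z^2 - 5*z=z^2 - 6*z - 16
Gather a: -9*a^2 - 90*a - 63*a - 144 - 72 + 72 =-9*a^2 - 153*a - 144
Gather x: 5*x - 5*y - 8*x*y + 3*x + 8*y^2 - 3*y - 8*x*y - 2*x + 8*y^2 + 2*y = x*(6 - 16*y) + 16*y^2 - 6*y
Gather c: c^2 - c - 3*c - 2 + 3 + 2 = c^2 - 4*c + 3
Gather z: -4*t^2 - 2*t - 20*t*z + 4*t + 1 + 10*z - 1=-4*t^2 + 2*t + z*(10 - 20*t)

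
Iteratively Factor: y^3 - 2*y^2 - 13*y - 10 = (y + 1)*(y^2 - 3*y - 10) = (y + 1)*(y + 2)*(y - 5)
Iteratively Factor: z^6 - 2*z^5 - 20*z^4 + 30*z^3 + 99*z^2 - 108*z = (z - 3)*(z^5 + z^4 - 17*z^3 - 21*z^2 + 36*z) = (z - 3)*(z - 1)*(z^4 + 2*z^3 - 15*z^2 - 36*z) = (z - 4)*(z - 3)*(z - 1)*(z^3 + 6*z^2 + 9*z) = (z - 4)*(z - 3)*(z - 1)*(z + 3)*(z^2 + 3*z) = (z - 4)*(z - 3)*(z - 1)*(z + 3)^2*(z)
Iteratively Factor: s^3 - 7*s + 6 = (s + 3)*(s^2 - 3*s + 2) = (s - 1)*(s + 3)*(s - 2)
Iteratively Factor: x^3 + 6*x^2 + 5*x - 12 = (x + 3)*(x^2 + 3*x - 4) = (x + 3)*(x + 4)*(x - 1)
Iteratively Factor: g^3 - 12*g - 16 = (g - 4)*(g^2 + 4*g + 4) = (g - 4)*(g + 2)*(g + 2)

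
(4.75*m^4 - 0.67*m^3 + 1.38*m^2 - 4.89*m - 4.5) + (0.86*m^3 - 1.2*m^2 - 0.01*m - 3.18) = 4.75*m^4 + 0.19*m^3 + 0.18*m^2 - 4.9*m - 7.68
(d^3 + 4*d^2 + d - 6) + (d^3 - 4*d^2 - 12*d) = 2*d^3 - 11*d - 6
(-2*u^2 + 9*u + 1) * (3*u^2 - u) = -6*u^4 + 29*u^3 - 6*u^2 - u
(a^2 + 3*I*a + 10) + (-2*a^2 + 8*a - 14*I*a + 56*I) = -a^2 + 8*a - 11*I*a + 10 + 56*I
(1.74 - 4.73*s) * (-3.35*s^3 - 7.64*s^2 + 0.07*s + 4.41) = 15.8455*s^4 + 30.3082*s^3 - 13.6247*s^2 - 20.7375*s + 7.6734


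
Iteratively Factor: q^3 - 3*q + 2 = (q + 2)*(q^2 - 2*q + 1) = (q - 1)*(q + 2)*(q - 1)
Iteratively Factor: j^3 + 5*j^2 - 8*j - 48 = (j + 4)*(j^2 + j - 12) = (j + 4)^2*(j - 3)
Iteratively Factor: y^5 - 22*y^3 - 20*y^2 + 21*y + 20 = (y - 5)*(y^4 + 5*y^3 + 3*y^2 - 5*y - 4) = (y - 5)*(y + 4)*(y^3 + y^2 - y - 1) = (y - 5)*(y + 1)*(y + 4)*(y^2 - 1) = (y - 5)*(y + 1)^2*(y + 4)*(y - 1)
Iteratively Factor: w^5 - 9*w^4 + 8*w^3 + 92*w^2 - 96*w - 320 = (w - 4)*(w^4 - 5*w^3 - 12*w^2 + 44*w + 80) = (w - 4)^2*(w^3 - w^2 - 16*w - 20) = (w - 5)*(w - 4)^2*(w^2 + 4*w + 4) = (w - 5)*(w - 4)^2*(w + 2)*(w + 2)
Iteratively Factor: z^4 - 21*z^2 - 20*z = (z + 1)*(z^3 - z^2 - 20*z) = (z + 1)*(z + 4)*(z^2 - 5*z) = (z - 5)*(z + 1)*(z + 4)*(z)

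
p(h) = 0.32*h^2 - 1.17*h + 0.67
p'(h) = 0.64*h - 1.17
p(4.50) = 1.88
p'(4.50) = 1.71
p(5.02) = 2.86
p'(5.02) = 2.04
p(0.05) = 0.61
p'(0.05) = -1.14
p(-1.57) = 3.30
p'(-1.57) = -2.17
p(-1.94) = 4.14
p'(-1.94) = -2.41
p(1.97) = -0.39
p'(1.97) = 0.09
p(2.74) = -0.13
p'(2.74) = 0.58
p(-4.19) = 11.19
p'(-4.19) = -3.85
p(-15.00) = 90.22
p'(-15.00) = -10.77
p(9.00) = 16.06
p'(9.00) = 4.59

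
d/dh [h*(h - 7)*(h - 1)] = 3*h^2 - 16*h + 7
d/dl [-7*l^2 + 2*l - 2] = 2 - 14*l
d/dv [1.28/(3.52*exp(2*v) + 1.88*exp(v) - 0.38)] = (-9.0112*exp(v) - 2.4064)*exp(v)/(3.52*exp(2*v) + 1.88*exp(v) - 0.38)^2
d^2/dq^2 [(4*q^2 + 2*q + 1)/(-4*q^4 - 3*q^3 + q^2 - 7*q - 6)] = 2*(-192*q^8 - 336*q^7 - 404*q^6 + 462*q^5 + 1572*q^4 + 964*q^3 + 222*q^2 + 39*q - 115)/(64*q^12 + 144*q^11 + 60*q^10 + 291*q^9 + 777*q^8 + 462*q^7 + 479*q^6 + 1362*q^5 + 1059*q^4 + 415*q^3 + 774*q^2 + 756*q + 216)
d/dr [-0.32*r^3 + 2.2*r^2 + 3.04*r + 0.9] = -0.96*r^2 + 4.4*r + 3.04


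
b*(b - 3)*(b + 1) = b^3 - 2*b^2 - 3*b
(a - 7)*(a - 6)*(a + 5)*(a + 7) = a^4 - a^3 - 79*a^2 + 49*a + 1470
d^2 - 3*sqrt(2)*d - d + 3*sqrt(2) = (d - 1)*(d - 3*sqrt(2))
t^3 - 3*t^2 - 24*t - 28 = (t - 7)*(t + 2)^2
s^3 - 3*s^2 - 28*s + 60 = (s - 6)*(s - 2)*(s + 5)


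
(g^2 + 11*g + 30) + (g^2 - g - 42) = 2*g^2 + 10*g - 12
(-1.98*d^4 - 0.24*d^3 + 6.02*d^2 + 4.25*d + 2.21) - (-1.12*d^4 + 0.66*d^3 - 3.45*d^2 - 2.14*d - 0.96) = -0.86*d^4 - 0.9*d^3 + 9.47*d^2 + 6.39*d + 3.17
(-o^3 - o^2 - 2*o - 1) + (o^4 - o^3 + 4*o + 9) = o^4 - 2*o^3 - o^2 + 2*o + 8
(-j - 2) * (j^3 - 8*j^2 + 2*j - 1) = -j^4 + 6*j^3 + 14*j^2 - 3*j + 2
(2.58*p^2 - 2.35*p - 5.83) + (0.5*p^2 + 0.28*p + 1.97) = 3.08*p^2 - 2.07*p - 3.86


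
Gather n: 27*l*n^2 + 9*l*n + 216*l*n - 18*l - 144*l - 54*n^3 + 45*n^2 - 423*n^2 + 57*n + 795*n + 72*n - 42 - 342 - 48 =-162*l - 54*n^3 + n^2*(27*l - 378) + n*(225*l + 924) - 432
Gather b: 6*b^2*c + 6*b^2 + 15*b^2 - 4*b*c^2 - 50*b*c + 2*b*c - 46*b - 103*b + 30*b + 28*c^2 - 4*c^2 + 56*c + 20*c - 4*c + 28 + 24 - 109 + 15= b^2*(6*c + 21) + b*(-4*c^2 - 48*c - 119) + 24*c^2 + 72*c - 42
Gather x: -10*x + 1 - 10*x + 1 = 2 - 20*x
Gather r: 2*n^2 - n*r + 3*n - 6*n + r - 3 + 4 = 2*n^2 - 3*n + r*(1 - n) + 1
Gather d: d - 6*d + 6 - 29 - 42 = -5*d - 65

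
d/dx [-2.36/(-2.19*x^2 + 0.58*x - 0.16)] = (1.3688 - 10.3368*x)/(2.19*x^2 - 0.58*x + 0.16)^2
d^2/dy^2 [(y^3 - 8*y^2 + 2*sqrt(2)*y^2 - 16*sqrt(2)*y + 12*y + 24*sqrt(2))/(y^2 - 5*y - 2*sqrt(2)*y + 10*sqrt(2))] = 2*(-12*sqrt(2)*y^3 + 13*y^3 - 240*y^2 + 162*sqrt(2)*y^2 - 720*sqrt(2)*y + 1272*y - 2240 + 1152*sqrt(2))/(y^6 - 15*y^5 - 6*sqrt(2)*y^5 + 99*y^4 + 90*sqrt(2)*y^4 - 466*sqrt(2)*y^3 - 485*y^3 + 990*sqrt(2)*y^2 + 1800*y^2 - 3000*y - 1200*sqrt(2)*y + 2000*sqrt(2))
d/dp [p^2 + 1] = 2*p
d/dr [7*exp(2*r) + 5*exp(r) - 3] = (14*exp(r) + 5)*exp(r)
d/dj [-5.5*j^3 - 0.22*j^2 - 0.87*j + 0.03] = -16.5*j^2 - 0.44*j - 0.87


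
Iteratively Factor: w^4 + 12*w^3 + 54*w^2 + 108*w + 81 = (w + 3)*(w^3 + 9*w^2 + 27*w + 27) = (w + 3)^2*(w^2 + 6*w + 9) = (w + 3)^3*(w + 3)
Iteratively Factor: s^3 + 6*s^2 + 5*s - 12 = (s + 3)*(s^2 + 3*s - 4) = (s - 1)*(s + 3)*(s + 4)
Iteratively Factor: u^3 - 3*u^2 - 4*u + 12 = (u - 2)*(u^2 - u - 6) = (u - 3)*(u - 2)*(u + 2)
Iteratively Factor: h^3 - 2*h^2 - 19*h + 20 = (h - 5)*(h^2 + 3*h - 4) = (h - 5)*(h + 4)*(h - 1)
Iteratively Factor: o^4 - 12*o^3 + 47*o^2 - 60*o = (o - 4)*(o^3 - 8*o^2 + 15*o) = (o - 4)*(o - 3)*(o^2 - 5*o) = o*(o - 4)*(o - 3)*(o - 5)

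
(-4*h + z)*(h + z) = -4*h^2 - 3*h*z + z^2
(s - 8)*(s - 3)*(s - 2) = s^3 - 13*s^2 + 46*s - 48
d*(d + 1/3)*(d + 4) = d^3 + 13*d^2/3 + 4*d/3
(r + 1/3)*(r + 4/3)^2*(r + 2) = r^4 + 5*r^3 + 26*r^2/3 + 160*r/27 + 32/27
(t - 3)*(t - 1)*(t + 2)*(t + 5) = t^4 + 3*t^3 - 15*t^2 - 19*t + 30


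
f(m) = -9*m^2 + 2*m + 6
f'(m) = 2 - 18*m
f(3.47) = -95.43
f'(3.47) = -60.46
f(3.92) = -124.46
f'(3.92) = -68.56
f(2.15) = -31.30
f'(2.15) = -36.70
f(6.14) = -321.02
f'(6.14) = -108.52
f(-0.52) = 2.53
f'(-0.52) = 11.36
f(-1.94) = -31.75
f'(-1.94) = 36.92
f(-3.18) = -91.37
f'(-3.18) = 59.24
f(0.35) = 5.60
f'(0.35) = -4.30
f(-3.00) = -81.00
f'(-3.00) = 56.00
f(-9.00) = -741.00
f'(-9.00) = 164.00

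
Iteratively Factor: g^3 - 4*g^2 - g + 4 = (g - 1)*(g^2 - 3*g - 4) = (g - 1)*(g + 1)*(g - 4)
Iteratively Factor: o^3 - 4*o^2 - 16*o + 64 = (o - 4)*(o^2 - 16) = (o - 4)^2*(o + 4)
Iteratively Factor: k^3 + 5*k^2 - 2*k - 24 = (k + 3)*(k^2 + 2*k - 8) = (k + 3)*(k + 4)*(k - 2)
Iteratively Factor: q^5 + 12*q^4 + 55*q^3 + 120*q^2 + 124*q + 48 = (q + 2)*(q^4 + 10*q^3 + 35*q^2 + 50*q + 24) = (q + 2)^2*(q^3 + 8*q^2 + 19*q + 12) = (q + 2)^2*(q + 4)*(q^2 + 4*q + 3) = (q + 2)^2*(q + 3)*(q + 4)*(q + 1)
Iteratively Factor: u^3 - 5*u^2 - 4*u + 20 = (u + 2)*(u^2 - 7*u + 10) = (u - 2)*(u + 2)*(u - 5)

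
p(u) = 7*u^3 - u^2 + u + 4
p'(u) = 21*u^2 - 2*u + 1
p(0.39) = 4.65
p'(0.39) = 3.41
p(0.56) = 5.48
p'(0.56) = 6.47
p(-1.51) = -23.89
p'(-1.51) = 51.90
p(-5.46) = -1170.67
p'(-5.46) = 637.96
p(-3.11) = -219.34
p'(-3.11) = 210.33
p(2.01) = 58.81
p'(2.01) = 81.82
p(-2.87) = -172.59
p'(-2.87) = 179.71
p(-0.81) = -1.19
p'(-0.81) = 16.40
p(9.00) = 5035.00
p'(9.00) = 1684.00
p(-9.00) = -5189.00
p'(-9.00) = 1720.00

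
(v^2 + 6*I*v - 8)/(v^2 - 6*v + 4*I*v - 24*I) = (v + 2*I)/(v - 6)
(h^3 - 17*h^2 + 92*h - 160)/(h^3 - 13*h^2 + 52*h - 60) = (h^2 - 12*h + 32)/(h^2 - 8*h + 12)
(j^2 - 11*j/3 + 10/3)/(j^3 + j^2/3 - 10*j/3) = (j - 2)/(j*(j + 2))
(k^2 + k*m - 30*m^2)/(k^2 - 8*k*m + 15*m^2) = (k + 6*m)/(k - 3*m)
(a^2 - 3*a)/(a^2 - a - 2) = a*(3 - a)/(-a^2 + a + 2)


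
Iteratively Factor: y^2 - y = (y - 1)*(y)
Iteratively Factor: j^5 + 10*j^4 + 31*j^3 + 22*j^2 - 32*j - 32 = (j - 1)*(j^4 + 11*j^3 + 42*j^2 + 64*j + 32) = (j - 1)*(j + 1)*(j^3 + 10*j^2 + 32*j + 32) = (j - 1)*(j + 1)*(j + 4)*(j^2 + 6*j + 8) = (j - 1)*(j + 1)*(j + 2)*(j + 4)*(j + 4)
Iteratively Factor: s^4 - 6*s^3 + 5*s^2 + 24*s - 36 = (s - 2)*(s^3 - 4*s^2 - 3*s + 18) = (s - 2)*(s + 2)*(s^2 - 6*s + 9) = (s - 3)*(s - 2)*(s + 2)*(s - 3)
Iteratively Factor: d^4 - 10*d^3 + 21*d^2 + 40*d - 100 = (d + 2)*(d^3 - 12*d^2 + 45*d - 50) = (d - 2)*(d + 2)*(d^2 - 10*d + 25) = (d - 5)*(d - 2)*(d + 2)*(d - 5)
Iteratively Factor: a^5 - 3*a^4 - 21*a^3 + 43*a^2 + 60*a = (a - 3)*(a^4 - 21*a^2 - 20*a) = a*(a - 3)*(a^3 - 21*a - 20) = a*(a - 3)*(a + 1)*(a^2 - a - 20) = a*(a - 5)*(a - 3)*(a + 1)*(a + 4)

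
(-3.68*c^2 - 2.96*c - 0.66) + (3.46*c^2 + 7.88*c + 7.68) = -0.22*c^2 + 4.92*c + 7.02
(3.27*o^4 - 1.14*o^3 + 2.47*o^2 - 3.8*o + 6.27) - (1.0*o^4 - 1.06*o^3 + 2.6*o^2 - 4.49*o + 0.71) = 2.27*o^4 - 0.0799999999999998*o^3 - 0.13*o^2 + 0.69*o + 5.56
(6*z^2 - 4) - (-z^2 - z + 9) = 7*z^2 + z - 13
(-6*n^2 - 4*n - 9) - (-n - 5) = -6*n^2 - 3*n - 4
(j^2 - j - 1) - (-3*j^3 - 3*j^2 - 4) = 3*j^3 + 4*j^2 - j + 3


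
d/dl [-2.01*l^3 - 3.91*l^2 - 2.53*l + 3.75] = -6.03*l^2 - 7.82*l - 2.53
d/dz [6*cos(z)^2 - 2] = -6*sin(2*z)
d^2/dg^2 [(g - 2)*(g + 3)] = 2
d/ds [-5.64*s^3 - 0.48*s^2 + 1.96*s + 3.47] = -16.92*s^2 - 0.96*s + 1.96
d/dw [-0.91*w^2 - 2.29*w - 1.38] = -1.82*w - 2.29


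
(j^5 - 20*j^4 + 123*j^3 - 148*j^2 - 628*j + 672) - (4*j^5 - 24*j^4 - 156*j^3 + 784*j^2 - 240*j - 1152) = -3*j^5 + 4*j^4 + 279*j^3 - 932*j^2 - 388*j + 1824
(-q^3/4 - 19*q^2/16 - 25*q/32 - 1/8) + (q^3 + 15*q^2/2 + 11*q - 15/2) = 3*q^3/4 + 101*q^2/16 + 327*q/32 - 61/8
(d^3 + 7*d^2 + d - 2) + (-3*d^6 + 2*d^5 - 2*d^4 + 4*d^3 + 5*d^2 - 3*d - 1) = -3*d^6 + 2*d^5 - 2*d^4 + 5*d^3 + 12*d^2 - 2*d - 3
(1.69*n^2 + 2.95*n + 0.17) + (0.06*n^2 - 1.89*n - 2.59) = 1.75*n^2 + 1.06*n - 2.42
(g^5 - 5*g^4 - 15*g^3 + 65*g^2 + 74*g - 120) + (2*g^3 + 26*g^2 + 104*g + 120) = g^5 - 5*g^4 - 13*g^3 + 91*g^2 + 178*g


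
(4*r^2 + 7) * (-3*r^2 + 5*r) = -12*r^4 + 20*r^3 - 21*r^2 + 35*r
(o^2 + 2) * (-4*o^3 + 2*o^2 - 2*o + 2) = -4*o^5 + 2*o^4 - 10*o^3 + 6*o^2 - 4*o + 4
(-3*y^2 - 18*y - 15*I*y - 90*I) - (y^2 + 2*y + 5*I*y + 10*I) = -4*y^2 - 20*y - 20*I*y - 100*I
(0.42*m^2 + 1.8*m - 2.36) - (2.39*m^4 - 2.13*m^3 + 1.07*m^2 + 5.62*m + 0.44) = -2.39*m^4 + 2.13*m^3 - 0.65*m^2 - 3.82*m - 2.8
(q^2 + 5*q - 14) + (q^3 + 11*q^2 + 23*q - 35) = q^3 + 12*q^2 + 28*q - 49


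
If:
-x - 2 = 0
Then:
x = -2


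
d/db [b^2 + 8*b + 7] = 2*b + 8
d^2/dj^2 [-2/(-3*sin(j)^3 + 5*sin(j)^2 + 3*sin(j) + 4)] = 2*(81*sin(j)^6 - 165*sin(j)^5 - 26*sin(j)^4 + 393*sin(j)^3 - 167*sin(j)^2 - 174*sin(j) + 22)/(3*sin(j)*cos(j)^2 - 5*cos(j)^2 + 9)^3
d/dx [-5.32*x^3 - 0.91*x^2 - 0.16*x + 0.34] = -15.96*x^2 - 1.82*x - 0.16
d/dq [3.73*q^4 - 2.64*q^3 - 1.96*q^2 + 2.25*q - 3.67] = 14.92*q^3 - 7.92*q^2 - 3.92*q + 2.25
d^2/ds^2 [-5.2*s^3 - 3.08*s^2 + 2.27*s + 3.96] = -31.2*s - 6.16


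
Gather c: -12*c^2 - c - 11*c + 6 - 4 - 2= -12*c^2 - 12*c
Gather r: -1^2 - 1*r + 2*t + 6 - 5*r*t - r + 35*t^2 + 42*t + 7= r*(-5*t - 2) + 35*t^2 + 44*t + 12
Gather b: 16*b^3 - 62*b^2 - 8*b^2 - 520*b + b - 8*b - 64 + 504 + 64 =16*b^3 - 70*b^2 - 527*b + 504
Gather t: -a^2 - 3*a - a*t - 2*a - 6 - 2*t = -a^2 - 5*a + t*(-a - 2) - 6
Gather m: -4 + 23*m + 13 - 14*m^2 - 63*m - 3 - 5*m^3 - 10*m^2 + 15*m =-5*m^3 - 24*m^2 - 25*m + 6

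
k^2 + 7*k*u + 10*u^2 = (k + 2*u)*(k + 5*u)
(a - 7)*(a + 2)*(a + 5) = a^3 - 39*a - 70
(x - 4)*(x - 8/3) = x^2 - 20*x/3 + 32/3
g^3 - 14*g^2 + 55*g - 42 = (g - 7)*(g - 6)*(g - 1)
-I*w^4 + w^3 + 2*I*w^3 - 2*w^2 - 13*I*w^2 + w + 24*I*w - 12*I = (w - 1)*(w - 3*I)*(w + 4*I)*(-I*w + I)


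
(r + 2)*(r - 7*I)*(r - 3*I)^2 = r^4 + 2*r^3 - 13*I*r^3 - 51*r^2 - 26*I*r^2 - 102*r + 63*I*r + 126*I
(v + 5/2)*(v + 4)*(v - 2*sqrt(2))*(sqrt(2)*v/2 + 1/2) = sqrt(2)*v^4/2 - 3*v^3/2 + 13*sqrt(2)*v^3/4 - 39*v^2/4 + 4*sqrt(2)*v^2 - 15*v - 13*sqrt(2)*v/2 - 10*sqrt(2)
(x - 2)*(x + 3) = x^2 + x - 6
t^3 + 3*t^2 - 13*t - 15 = (t - 3)*(t + 1)*(t + 5)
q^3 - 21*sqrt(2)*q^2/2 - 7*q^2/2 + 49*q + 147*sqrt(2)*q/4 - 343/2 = (q - 7/2)*(q - 7*sqrt(2))*(q - 7*sqrt(2)/2)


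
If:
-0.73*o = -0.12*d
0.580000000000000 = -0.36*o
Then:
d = -9.80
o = -1.61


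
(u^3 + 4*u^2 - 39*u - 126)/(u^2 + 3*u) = u + 1 - 42/u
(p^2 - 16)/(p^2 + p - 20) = (p + 4)/(p + 5)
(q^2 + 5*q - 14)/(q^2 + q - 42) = (q - 2)/(q - 6)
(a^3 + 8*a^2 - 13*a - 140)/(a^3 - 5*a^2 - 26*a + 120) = (a + 7)/(a - 6)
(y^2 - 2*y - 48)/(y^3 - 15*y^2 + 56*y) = (y + 6)/(y*(y - 7))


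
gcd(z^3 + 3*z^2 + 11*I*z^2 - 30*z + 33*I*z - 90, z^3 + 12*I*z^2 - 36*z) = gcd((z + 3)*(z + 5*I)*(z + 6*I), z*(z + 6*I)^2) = z + 6*I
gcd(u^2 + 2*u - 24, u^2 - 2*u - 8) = u - 4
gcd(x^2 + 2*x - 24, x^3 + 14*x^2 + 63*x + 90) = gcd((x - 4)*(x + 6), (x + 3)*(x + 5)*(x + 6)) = x + 6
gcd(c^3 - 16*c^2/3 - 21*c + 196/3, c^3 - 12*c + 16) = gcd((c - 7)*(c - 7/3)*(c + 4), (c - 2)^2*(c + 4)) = c + 4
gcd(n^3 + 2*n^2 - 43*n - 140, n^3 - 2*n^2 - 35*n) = n^2 - 2*n - 35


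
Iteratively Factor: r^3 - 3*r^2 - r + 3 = (r - 1)*(r^2 - 2*r - 3) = (r - 3)*(r - 1)*(r + 1)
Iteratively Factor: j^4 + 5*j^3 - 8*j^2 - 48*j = (j)*(j^3 + 5*j^2 - 8*j - 48) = j*(j - 3)*(j^2 + 8*j + 16) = j*(j - 3)*(j + 4)*(j + 4)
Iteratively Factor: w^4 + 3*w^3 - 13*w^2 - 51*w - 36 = (w + 3)*(w^3 - 13*w - 12) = (w + 3)^2*(w^2 - 3*w - 4) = (w + 1)*(w + 3)^2*(w - 4)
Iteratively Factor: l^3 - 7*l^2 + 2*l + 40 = (l - 4)*(l^2 - 3*l - 10) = (l - 5)*(l - 4)*(l + 2)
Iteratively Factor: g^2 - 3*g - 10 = (g + 2)*(g - 5)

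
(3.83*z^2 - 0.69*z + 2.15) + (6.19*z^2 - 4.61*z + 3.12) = 10.02*z^2 - 5.3*z + 5.27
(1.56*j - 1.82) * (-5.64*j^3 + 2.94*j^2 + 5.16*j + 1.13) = -8.7984*j^4 + 14.8512*j^3 + 2.6988*j^2 - 7.6284*j - 2.0566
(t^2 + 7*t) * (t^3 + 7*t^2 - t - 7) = t^5 + 14*t^4 + 48*t^3 - 14*t^2 - 49*t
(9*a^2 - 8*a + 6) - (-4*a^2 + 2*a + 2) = 13*a^2 - 10*a + 4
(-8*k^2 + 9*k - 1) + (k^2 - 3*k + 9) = -7*k^2 + 6*k + 8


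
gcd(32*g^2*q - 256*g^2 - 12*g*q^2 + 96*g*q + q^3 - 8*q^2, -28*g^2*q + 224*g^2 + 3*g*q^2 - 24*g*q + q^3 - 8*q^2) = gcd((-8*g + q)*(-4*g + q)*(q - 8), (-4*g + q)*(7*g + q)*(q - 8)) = -4*g*q + 32*g + q^2 - 8*q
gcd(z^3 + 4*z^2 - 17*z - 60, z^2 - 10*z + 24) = z - 4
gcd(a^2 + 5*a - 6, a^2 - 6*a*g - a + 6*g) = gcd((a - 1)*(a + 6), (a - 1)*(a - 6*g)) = a - 1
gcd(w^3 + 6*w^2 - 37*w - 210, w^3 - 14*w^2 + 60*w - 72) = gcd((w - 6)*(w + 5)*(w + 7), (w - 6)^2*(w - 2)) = w - 6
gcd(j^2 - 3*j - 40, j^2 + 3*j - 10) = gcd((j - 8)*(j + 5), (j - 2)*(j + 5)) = j + 5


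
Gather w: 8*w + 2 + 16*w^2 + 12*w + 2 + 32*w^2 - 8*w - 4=48*w^2 + 12*w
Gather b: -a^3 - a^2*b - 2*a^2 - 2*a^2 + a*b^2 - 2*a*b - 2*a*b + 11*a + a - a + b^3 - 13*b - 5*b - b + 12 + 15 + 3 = -a^3 - 4*a^2 + a*b^2 + 11*a + b^3 + b*(-a^2 - 4*a - 19) + 30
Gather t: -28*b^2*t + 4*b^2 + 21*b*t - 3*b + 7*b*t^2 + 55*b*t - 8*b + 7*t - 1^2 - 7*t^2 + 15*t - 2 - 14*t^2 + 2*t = 4*b^2 - 11*b + t^2*(7*b - 21) + t*(-28*b^2 + 76*b + 24) - 3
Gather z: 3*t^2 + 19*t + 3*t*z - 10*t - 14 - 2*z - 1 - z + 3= 3*t^2 + 9*t + z*(3*t - 3) - 12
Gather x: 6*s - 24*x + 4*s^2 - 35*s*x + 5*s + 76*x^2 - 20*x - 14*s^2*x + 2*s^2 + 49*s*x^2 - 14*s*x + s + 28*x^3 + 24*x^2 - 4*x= 6*s^2 + 12*s + 28*x^3 + x^2*(49*s + 100) + x*(-14*s^2 - 49*s - 48)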